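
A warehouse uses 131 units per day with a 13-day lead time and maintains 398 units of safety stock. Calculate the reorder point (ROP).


Formula: ROP = (Daily Demand * Lead Time) + Safety Stock
Demand during lead time = 131 * 13 = 1703 units
ROP = 1703 + 398 = 2101 units

2101 units


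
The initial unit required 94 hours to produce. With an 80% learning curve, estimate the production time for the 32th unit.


Formula: T_n = T_1 * (learning_rate)^(log2(n)) where learning_rate = rate/100
Doublings = log2(32) = 5
T_n = 94 * 0.8^5
T_n = 94 * 0.3277 = 30.8 hours

30.8 hours


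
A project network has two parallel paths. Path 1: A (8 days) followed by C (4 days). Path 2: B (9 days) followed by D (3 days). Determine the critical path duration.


Path 1 = 8 + 4 = 12 days
Path 2 = 9 + 3 = 12 days
Duration = max(12, 12) = 12 days

12 days


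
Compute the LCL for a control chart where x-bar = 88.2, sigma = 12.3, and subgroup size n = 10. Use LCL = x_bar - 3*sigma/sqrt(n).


LCL = 88.2 - 3 * 12.3 / sqrt(10)

76.53


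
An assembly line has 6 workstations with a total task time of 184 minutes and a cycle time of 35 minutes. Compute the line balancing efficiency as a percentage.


Formula: Efficiency = Sum of Task Times / (N_stations * CT) * 100
Total station capacity = 6 stations * 35 min = 210 min
Efficiency = 184 / 210 * 100 = 87.6%

87.6%


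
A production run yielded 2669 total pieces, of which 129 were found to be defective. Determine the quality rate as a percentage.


Formula: Quality Rate = Good Pieces / Total Pieces * 100
Good pieces = 2669 - 129 = 2540
QR = 2540 / 2669 * 100 = 95.2%

95.2%


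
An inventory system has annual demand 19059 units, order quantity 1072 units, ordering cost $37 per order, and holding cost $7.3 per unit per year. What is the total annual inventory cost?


TC = 19059/1072 * 37 + 1072/2 * 7.3

$4570.62


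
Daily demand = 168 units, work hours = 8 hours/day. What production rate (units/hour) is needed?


Formula: Production Rate = Daily Demand / Available Hours
Rate = 168 units/day / 8 hours/day
Rate = 21.0 units/hour

21.0 units/hour


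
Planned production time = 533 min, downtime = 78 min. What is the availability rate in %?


Formula: Availability = (Planned Time - Downtime) / Planned Time * 100
Uptime = 533 - 78 = 455 min
Availability = 455 / 533 * 100 = 85.4%

85.4%


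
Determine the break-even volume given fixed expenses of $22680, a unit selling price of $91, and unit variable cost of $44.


Formula: BEQ = Fixed Costs / (Price - Variable Cost)
Contribution margin = $91 - $44 = $47/unit
BEQ = ceil($22680 / $47/unit) = ceil(482.55) = 483 units

483 units


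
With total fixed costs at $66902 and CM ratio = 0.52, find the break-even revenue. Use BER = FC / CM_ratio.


Formula: BER = Fixed Costs / Contribution Margin Ratio
BER = $66902 / 0.52
BER = $128657.69 (to the nearest cent)

$128657.69


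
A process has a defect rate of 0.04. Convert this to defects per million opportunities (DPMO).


DPMO = defect_rate * 1000000 = 0.04 * 1000000

40000


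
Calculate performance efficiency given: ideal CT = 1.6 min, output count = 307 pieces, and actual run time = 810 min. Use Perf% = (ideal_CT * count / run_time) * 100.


Formula: Performance = (Ideal CT * Total Count) / Run Time * 100
Ideal output time = 1.6 * 307 = 491.2 min
Performance = 491.2 / 810 * 100 = 60.6%

60.6%


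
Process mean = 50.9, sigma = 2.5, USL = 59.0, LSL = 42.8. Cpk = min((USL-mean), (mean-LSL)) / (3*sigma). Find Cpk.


Cpu = (59.0 - 50.9) / (3 * 2.5) = 1.08
Cpl = (50.9 - 42.8) / (3 * 2.5) = 1.08
Cpk = min(1.08, 1.08) = 1.08

1.08


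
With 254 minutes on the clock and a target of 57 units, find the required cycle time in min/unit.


Formula: CT = Available Time / Number of Units
CT = 254 min / 57 units
CT = 4.46 min/unit

4.46 min/unit


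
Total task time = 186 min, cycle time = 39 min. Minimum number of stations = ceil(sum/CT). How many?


Formula: N_min = ceil(Sum of Task Times / Cycle Time)
N_min = ceil(186 min / 39 min) = ceil(4.7692)
N_min = 5 stations

5


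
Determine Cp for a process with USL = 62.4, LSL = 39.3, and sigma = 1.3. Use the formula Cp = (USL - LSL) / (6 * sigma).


Cp = (62.4 - 39.3) / (6 * 1.3)

2.96


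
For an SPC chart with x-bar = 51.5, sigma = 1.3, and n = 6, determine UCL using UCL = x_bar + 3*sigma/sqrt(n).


UCL = 51.5 + 3 * 1.3 / sqrt(6)

53.09


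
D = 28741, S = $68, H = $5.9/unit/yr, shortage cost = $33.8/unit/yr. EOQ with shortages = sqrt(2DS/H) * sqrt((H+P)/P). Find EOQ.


Formula: EOQ* = sqrt(2DS/H) * sqrt((H+P)/P)
Base EOQ = sqrt(2*28741*68/5.9) = 813.94 units
Correction = sqrt((5.9+33.8)/33.8) = 1.08377
EOQ* = 813.94 * 1.08377 = 882.1 units

882.1 units


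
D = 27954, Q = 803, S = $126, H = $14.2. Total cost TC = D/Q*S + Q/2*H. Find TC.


TC = 27954/803 * 126 + 803/2 * 14.2

$10087.61


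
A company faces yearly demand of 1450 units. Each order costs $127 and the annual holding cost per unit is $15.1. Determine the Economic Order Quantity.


Formula: EOQ = sqrt(2 * D * S / H)
Numerator: 2 * 1450 * 127 = 368300
2DS/H = 368300 / 15.1 = 24390.7
EOQ = sqrt(24390.7) = 156.2 units

156.2 units


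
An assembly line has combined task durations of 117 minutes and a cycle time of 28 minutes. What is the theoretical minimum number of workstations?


Formula: N_min = ceil(Sum of Task Times / Cycle Time)
N_min = ceil(117 min / 28 min) = ceil(4.1786)
N_min = 5 stations

5


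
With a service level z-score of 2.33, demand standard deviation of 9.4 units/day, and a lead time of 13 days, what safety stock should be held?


Formula: SS = z * sigma_d * sqrt(LT)
sqrt(LT) = sqrt(13) = 3.6056
SS = 2.33 * 9.4 * 3.6056
SS = 79.0 units

79.0 units


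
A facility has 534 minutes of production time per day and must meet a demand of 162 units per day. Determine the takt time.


Formula: Takt Time = Available Production Time / Customer Demand
Takt = 534 min/day / 162 units/day
Takt = 3.3 min/unit

3.3 min/unit


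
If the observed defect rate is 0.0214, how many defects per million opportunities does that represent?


DPMO = defect_rate * 1000000 = 0.0214 * 1000000

21400


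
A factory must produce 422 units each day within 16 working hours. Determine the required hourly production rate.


Formula: Production Rate = Daily Demand / Available Hours
Rate = 422 units/day / 16 hours/day
Rate = 26.4 units/hour

26.4 units/hour


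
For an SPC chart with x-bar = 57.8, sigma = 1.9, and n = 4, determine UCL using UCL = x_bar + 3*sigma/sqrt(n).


UCL = 57.8 + 3 * 1.9 / sqrt(4)

60.65


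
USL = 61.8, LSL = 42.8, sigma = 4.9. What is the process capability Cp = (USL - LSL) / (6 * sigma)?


Cp = (61.8 - 42.8) / (6 * 4.9)

0.65


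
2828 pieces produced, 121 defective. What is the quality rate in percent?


Formula: Quality Rate = Good Pieces / Total Pieces * 100
Good pieces = 2828 - 121 = 2707
QR = 2707 / 2828 * 100 = 95.7%

95.7%


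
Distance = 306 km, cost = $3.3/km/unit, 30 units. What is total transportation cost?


TC = dist * cost * units = 306 * 3.3 * 30 = $30294.00

$30294.00


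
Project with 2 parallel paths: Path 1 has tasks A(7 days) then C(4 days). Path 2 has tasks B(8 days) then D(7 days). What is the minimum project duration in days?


Path 1 = 7 + 4 = 11 days
Path 2 = 8 + 7 = 15 days
Duration = max(11, 15) = 15 days

15 days


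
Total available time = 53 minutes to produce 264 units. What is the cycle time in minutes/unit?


Formula: CT = Available Time / Number of Units
CT = 53 min / 264 units
CT = 0.2 min/unit

0.2 min/unit


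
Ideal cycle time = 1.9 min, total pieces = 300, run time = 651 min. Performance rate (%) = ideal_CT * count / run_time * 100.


Formula: Performance = (Ideal CT * Total Count) / Run Time * 100
Ideal output time = 1.9 * 300 = 570.0 min
Performance = 570.0 / 651 * 100 = 87.6%

87.6%


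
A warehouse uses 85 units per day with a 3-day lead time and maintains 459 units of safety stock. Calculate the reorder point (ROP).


Formula: ROP = (Daily Demand * Lead Time) + Safety Stock
Demand during lead time = 85 * 3 = 255 units
ROP = 255 + 459 = 714 units

714 units


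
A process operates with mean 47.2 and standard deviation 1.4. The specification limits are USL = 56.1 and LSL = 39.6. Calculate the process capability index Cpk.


Cpu = (56.1 - 47.2) / (3 * 1.4) = 2.12
Cpl = (47.2 - 39.6) / (3 * 1.4) = 1.81
Cpk = min(2.12, 1.81) = 1.81

1.81


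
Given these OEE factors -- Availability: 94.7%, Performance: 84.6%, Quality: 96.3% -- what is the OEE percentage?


Formula: OEE = Availability * Performance * Quality / 10000
A * P = 94.7% * 84.6% / 100 = 80.12%
OEE = 80.12% * 96.3% / 100 = 77.2%

77.2%


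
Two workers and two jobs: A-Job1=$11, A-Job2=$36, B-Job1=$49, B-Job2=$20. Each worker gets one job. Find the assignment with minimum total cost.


Option 1: A->1 + B->2 = $11 + $20 = $31
Option 2: A->2 + B->1 = $36 + $49 = $85
Min cost = min($31, $85) = $31

$31


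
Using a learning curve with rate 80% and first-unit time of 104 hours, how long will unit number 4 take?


Formula: T_n = T_1 * (learning_rate)^(log2(n)) where learning_rate = rate/100
Doublings = log2(4) = 2
T_n = 104 * 0.8^2
T_n = 104 * 0.64 = 66.6 hours

66.6 hours


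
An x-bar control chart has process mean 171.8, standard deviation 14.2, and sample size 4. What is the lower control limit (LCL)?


LCL = 171.8 - 3 * 14.2 / sqrt(4)

150.5


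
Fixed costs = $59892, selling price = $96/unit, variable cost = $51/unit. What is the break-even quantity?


Formula: BEQ = Fixed Costs / (Price - Variable Cost)
Contribution margin = $96 - $51 = $45/unit
BEQ = ceil($59892 / $45/unit) = ceil(1330.93) = 1331 units

1331 units


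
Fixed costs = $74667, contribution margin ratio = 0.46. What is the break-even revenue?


Formula: BER = Fixed Costs / Contribution Margin Ratio
BER = $74667 / 0.46
BER = $162319.57 (to the nearest cent)

$162319.57


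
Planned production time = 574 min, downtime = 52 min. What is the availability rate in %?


Formula: Availability = (Planned Time - Downtime) / Planned Time * 100
Uptime = 574 - 52 = 522 min
Availability = 522 / 574 * 100 = 90.9%

90.9%


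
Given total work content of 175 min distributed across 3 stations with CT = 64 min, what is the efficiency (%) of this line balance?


Formula: Efficiency = Sum of Task Times / (N_stations * CT) * 100
Total station capacity = 3 stations * 64 min = 192 min
Efficiency = 175 / 192 * 100 = 91.1%

91.1%


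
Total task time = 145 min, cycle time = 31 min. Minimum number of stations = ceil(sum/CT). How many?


Formula: N_min = ceil(Sum of Task Times / Cycle Time)
N_min = ceil(145 min / 31 min) = ceil(4.6774)
N_min = 5 stations

5


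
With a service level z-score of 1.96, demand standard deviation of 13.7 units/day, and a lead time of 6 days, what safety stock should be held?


Formula: SS = z * sigma_d * sqrt(LT)
sqrt(LT) = sqrt(6) = 2.4495
SS = 1.96 * 13.7 * 2.4495
SS = 65.8 units

65.8 units


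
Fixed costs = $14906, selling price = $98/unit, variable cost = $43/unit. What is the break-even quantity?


Formula: BEQ = Fixed Costs / (Price - Variable Cost)
Contribution margin = $98 - $43 = $55/unit
BEQ = ceil($14906 / $55/unit) = ceil(271.02) = 272 units

272 units


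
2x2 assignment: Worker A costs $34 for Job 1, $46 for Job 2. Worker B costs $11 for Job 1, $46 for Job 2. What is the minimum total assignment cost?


Option 1: A->1 + B->2 = $34 + $46 = $80
Option 2: A->2 + B->1 = $46 + $11 = $57
Min cost = min($80, $57) = $57

$57


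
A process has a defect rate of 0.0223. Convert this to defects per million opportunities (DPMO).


DPMO = defect_rate * 1000000 = 0.0223 * 1000000

22300


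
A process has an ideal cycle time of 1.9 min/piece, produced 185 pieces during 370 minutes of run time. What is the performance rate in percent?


Formula: Performance = (Ideal CT * Total Count) / Run Time * 100
Ideal output time = 1.9 * 185 = 351.5 min
Performance = 351.5 / 370 * 100 = 95.0%

95.0%


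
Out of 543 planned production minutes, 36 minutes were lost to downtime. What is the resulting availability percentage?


Formula: Availability = (Planned Time - Downtime) / Planned Time * 100
Uptime = 543 - 36 = 507 min
Availability = 507 / 543 * 100 = 93.4%

93.4%


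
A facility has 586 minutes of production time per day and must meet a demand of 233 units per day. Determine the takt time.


Formula: Takt Time = Available Production Time / Customer Demand
Takt = 586 min/day / 233 units/day
Takt = 2.52 min/unit

2.52 min/unit


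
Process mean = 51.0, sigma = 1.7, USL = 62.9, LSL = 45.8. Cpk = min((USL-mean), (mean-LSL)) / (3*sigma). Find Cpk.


Cpu = (62.9 - 51.0) / (3 * 1.7) = 2.33
Cpl = (51.0 - 45.8) / (3 * 1.7) = 1.02
Cpk = min(2.33, 1.02) = 1.02

1.02


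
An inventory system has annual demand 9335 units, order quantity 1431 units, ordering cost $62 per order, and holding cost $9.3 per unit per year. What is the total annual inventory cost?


TC = 9335/1431 * 62 + 1431/2 * 9.3

$7058.60


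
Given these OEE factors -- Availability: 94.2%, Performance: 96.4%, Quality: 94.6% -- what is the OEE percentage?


Formula: OEE = Availability * Performance * Quality / 10000
A * P = 94.2% * 96.4% / 100 = 90.81%
OEE = 90.81% * 94.6% / 100 = 85.9%

85.9%


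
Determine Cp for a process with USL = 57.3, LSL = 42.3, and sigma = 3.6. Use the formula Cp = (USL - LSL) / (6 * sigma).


Cp = (57.3 - 42.3) / (6 * 3.6)

0.69


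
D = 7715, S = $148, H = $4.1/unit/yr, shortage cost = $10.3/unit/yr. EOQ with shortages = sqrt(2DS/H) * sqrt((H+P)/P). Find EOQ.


Formula: EOQ* = sqrt(2DS/H) * sqrt((H+P)/P)
Base EOQ = sqrt(2*7715*148/4.1) = 746.31 units
Correction = sqrt((4.1+10.3)/10.3) = 1.1824
EOQ* = 746.31 * 1.1824 = 882.4 units

882.4 units


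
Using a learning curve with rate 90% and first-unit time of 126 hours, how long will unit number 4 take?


Formula: T_n = T_1 * (learning_rate)^(log2(n)) where learning_rate = rate/100
Doublings = log2(4) = 2
T_n = 126 * 0.9^2
T_n = 126 * 0.81 = 102.1 hours

102.1 hours


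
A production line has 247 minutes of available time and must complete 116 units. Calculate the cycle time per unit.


Formula: CT = Available Time / Number of Units
CT = 247 min / 116 units
CT = 2.13 min/unit

2.13 min/unit


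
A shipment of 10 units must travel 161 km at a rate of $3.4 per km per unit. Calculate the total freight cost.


TC = dist * cost * units = 161 * 3.4 * 10 = $5474.00

$5474.00


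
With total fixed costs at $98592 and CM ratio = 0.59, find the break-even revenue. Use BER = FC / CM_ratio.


Formula: BER = Fixed Costs / Contribution Margin Ratio
BER = $98592 / 0.59
BER = $167105.08 (to the nearest cent)

$167105.08


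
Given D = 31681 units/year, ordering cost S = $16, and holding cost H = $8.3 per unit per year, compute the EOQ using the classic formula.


Formula: EOQ = sqrt(2 * D * S / H)
Numerator: 2 * 31681 * 16 = 1013792
2DS/H = 1013792 / 8.3 = 122143.6
EOQ = sqrt(122143.6) = 349.5 units

349.5 units


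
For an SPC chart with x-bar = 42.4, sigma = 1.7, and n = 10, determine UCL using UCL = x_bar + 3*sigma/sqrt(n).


UCL = 42.4 + 3 * 1.7 / sqrt(10)

44.01


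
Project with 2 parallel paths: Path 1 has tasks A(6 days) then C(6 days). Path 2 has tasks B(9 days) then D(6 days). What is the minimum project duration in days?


Path 1 = 6 + 6 = 12 days
Path 2 = 9 + 6 = 15 days
Duration = max(12, 15) = 15 days

15 days


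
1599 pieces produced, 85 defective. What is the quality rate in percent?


Formula: Quality Rate = Good Pieces / Total Pieces * 100
Good pieces = 1599 - 85 = 1514
QR = 1514 / 1599 * 100 = 94.7%

94.7%


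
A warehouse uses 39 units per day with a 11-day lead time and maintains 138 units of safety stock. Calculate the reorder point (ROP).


Formula: ROP = (Daily Demand * Lead Time) + Safety Stock
Demand during lead time = 39 * 11 = 429 units
ROP = 429 + 138 = 567 units

567 units


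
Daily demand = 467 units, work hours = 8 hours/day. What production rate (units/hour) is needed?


Formula: Production Rate = Daily Demand / Available Hours
Rate = 467 units/day / 8 hours/day
Rate = 58.4 units/hour

58.4 units/hour


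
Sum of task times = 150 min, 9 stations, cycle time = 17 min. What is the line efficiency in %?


Formula: Efficiency = Sum of Task Times / (N_stations * CT) * 100
Total station capacity = 9 stations * 17 min = 153 min
Efficiency = 150 / 153 * 100 = 98.0%

98.0%


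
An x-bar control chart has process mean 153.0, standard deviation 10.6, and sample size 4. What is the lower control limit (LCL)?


LCL = 153.0 - 3 * 10.6 / sqrt(4)

137.1


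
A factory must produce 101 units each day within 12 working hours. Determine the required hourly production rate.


Formula: Production Rate = Daily Demand / Available Hours
Rate = 101 units/day / 12 hours/day
Rate = 8.4 units/hour

8.4 units/hour


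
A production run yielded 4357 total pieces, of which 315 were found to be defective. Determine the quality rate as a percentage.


Formula: Quality Rate = Good Pieces / Total Pieces * 100
Good pieces = 4357 - 315 = 4042
QR = 4042 / 4357 * 100 = 92.8%

92.8%


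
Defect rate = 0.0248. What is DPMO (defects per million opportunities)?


DPMO = defect_rate * 1000000 = 0.0248 * 1000000

24800


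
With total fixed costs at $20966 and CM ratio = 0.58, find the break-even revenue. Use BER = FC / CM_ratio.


Formula: BER = Fixed Costs / Contribution Margin Ratio
BER = $20966 / 0.58
BER = $36148.28 (to the nearest cent)

$36148.28


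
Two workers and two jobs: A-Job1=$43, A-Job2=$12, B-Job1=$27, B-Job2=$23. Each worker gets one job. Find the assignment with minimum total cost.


Option 1: A->1 + B->2 = $43 + $23 = $66
Option 2: A->2 + B->1 = $12 + $27 = $39
Min cost = min($66, $39) = $39

$39


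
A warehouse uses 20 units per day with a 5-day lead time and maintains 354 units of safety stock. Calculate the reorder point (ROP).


Formula: ROP = (Daily Demand * Lead Time) + Safety Stock
Demand during lead time = 20 * 5 = 100 units
ROP = 100 + 354 = 454 units

454 units


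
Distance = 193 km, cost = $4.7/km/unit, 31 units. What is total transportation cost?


TC = dist * cost * units = 193 * 4.7 * 31 = $28120.10

$28120.10


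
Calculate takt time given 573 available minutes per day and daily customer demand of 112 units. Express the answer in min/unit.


Formula: Takt Time = Available Production Time / Customer Demand
Takt = 573 min/day / 112 units/day
Takt = 5.12 min/unit

5.12 min/unit


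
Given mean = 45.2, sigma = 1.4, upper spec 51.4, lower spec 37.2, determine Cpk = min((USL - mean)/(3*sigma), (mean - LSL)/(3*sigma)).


Cpu = (51.4 - 45.2) / (3 * 1.4) = 1.48
Cpl = (45.2 - 37.2) / (3 * 1.4) = 1.9
Cpk = min(1.48, 1.9) = 1.48

1.48


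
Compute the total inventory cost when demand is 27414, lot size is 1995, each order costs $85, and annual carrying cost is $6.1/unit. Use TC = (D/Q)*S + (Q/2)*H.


TC = 27414/1995 * 85 + 1995/2 * 6.1

$7252.77


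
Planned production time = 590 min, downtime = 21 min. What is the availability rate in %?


Formula: Availability = (Planned Time - Downtime) / Planned Time * 100
Uptime = 590 - 21 = 569 min
Availability = 569 / 590 * 100 = 96.4%

96.4%


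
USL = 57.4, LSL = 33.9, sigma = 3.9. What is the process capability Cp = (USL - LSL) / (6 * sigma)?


Cp = (57.4 - 33.9) / (6 * 3.9)

1.0


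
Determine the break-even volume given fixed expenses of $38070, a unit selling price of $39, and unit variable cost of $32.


Formula: BEQ = Fixed Costs / (Price - Variable Cost)
Contribution margin = $39 - $32 = $7/unit
BEQ = ceil($38070 / $7/unit) = ceil(5438.57) = 5439 units

5439 units


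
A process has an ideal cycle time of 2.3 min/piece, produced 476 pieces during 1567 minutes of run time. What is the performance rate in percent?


Formula: Performance = (Ideal CT * Total Count) / Run Time * 100
Ideal output time = 2.3 * 476 = 1094.8 min
Performance = 1094.8 / 1567 * 100 = 69.9%

69.9%


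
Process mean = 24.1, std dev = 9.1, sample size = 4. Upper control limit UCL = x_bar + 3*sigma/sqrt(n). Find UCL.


UCL = 24.1 + 3 * 9.1 / sqrt(4)

37.75


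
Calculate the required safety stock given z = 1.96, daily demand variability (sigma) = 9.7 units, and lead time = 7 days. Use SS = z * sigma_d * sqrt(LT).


Formula: SS = z * sigma_d * sqrt(LT)
sqrt(LT) = sqrt(7) = 2.6458
SS = 1.96 * 9.7 * 2.6458
SS = 50.3 units

50.3 units


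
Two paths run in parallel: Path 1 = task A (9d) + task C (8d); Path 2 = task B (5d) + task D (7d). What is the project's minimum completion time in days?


Path 1 = 9 + 8 = 17 days
Path 2 = 5 + 7 = 12 days
Duration = max(17, 12) = 17 days

17 days


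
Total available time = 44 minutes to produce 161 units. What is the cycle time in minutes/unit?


Formula: CT = Available Time / Number of Units
CT = 44 min / 161 units
CT = 0.27 min/unit

0.27 min/unit


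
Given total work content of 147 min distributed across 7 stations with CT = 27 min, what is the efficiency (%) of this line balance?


Formula: Efficiency = Sum of Task Times / (N_stations * CT) * 100
Total station capacity = 7 stations * 27 min = 189 min
Efficiency = 147 / 189 * 100 = 77.8%

77.8%


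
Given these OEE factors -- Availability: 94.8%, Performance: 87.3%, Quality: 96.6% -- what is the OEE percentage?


Formula: OEE = Availability * Performance * Quality / 10000
A * P = 94.8% * 87.3% / 100 = 82.76%
OEE = 82.76% * 96.6% / 100 = 79.9%

79.9%


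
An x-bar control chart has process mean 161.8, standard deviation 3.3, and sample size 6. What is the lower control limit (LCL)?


LCL = 161.8 - 3 * 3.3 / sqrt(6)

157.76


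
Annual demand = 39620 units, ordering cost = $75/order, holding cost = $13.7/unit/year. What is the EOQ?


Formula: EOQ = sqrt(2 * D * S / H)
Numerator: 2 * 39620 * 75 = 5943000
2DS/H = 5943000 / 13.7 = 433795.6
EOQ = sqrt(433795.6) = 658.6 units

658.6 units


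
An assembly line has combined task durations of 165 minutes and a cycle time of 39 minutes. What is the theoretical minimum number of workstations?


Formula: N_min = ceil(Sum of Task Times / Cycle Time)
N_min = ceil(165 min / 39 min) = ceil(4.2308)
N_min = 5 stations

5


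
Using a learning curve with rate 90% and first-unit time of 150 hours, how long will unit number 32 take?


Formula: T_n = T_1 * (learning_rate)^(log2(n)) where learning_rate = rate/100
Doublings = log2(32) = 5
T_n = 150 * 0.9^5
T_n = 150 * 0.5905 = 88.6 hours

88.6 hours


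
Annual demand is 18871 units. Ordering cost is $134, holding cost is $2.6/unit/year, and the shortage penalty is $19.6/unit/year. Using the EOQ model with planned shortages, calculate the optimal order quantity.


Formula: EOQ* = sqrt(2DS/H) * sqrt((H+P)/P)
Base EOQ = sqrt(2*18871*134/2.6) = 1394.69 units
Correction = sqrt((2.6+19.6)/19.6) = 1.06426
EOQ* = 1394.69 * 1.06426 = 1484.3 units

1484.3 units


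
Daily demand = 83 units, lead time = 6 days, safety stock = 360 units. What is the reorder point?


Formula: ROP = (Daily Demand * Lead Time) + Safety Stock
Demand during lead time = 83 * 6 = 498 units
ROP = 498 + 360 = 858 units

858 units


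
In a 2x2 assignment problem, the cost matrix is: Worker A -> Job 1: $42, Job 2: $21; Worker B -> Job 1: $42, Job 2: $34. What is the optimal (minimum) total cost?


Option 1: A->1 + B->2 = $42 + $34 = $76
Option 2: A->2 + B->1 = $21 + $42 = $63
Min cost = min($76, $63) = $63

$63


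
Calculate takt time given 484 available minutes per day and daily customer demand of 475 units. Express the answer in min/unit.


Formula: Takt Time = Available Production Time / Customer Demand
Takt = 484 min/day / 475 units/day
Takt = 1.02 min/unit

1.02 min/unit


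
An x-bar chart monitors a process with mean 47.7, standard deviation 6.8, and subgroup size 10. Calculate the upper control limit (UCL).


UCL = 47.7 + 3 * 6.8 / sqrt(10)

54.15


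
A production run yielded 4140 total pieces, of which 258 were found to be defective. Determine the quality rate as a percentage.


Formula: Quality Rate = Good Pieces / Total Pieces * 100
Good pieces = 4140 - 258 = 3882
QR = 3882 / 4140 * 100 = 93.8%

93.8%


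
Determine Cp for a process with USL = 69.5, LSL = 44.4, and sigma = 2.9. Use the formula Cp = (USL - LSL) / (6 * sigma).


Cp = (69.5 - 44.4) / (6 * 2.9)

1.44


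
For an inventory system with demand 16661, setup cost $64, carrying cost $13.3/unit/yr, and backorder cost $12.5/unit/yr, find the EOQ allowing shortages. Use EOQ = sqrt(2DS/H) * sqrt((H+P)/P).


Formula: EOQ* = sqrt(2DS/H) * sqrt((H+P)/P)
Base EOQ = sqrt(2*16661*64/13.3) = 400.43 units
Correction = sqrt((13.3+12.5)/12.5) = 1.43666
EOQ* = 400.43 * 1.43666 = 575.3 units

575.3 units


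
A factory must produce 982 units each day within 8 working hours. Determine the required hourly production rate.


Formula: Production Rate = Daily Demand / Available Hours
Rate = 982 units/day / 8 hours/day
Rate = 122.8 units/hour

122.8 units/hour


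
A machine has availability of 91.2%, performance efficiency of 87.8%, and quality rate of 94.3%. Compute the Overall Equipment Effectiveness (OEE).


Formula: OEE = Availability * Performance * Quality / 10000
A * P = 91.2% * 87.8% / 100 = 80.07%
OEE = 80.07% * 94.3% / 100 = 75.5%

75.5%


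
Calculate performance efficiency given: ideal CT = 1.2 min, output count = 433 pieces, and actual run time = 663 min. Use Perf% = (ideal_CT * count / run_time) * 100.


Formula: Performance = (Ideal CT * Total Count) / Run Time * 100
Ideal output time = 1.2 * 433 = 519.6 min
Performance = 519.6 / 663 * 100 = 78.4%

78.4%


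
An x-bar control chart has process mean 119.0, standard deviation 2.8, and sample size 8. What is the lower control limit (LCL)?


LCL = 119.0 - 3 * 2.8 / sqrt(8)

116.03


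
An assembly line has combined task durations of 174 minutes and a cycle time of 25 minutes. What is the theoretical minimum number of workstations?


Formula: N_min = ceil(Sum of Task Times / Cycle Time)
N_min = ceil(174 min / 25 min) = ceil(6.96)
N_min = 7 stations

7


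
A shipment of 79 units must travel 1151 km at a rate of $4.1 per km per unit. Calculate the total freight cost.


TC = dist * cost * units = 1151 * 4.1 * 79 = $372808.90

$372808.90


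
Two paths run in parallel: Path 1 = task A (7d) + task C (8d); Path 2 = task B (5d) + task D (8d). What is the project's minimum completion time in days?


Path 1 = 7 + 8 = 15 days
Path 2 = 5 + 8 = 13 days
Duration = max(15, 13) = 15 days

15 days


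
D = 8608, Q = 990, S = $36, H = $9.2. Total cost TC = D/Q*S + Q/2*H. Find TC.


TC = 8608/990 * 36 + 990/2 * 9.2

$4867.02


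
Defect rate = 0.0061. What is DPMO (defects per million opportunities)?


DPMO = defect_rate * 1000000 = 0.0061 * 1000000

6100


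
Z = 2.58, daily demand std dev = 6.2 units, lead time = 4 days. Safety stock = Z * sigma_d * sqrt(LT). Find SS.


Formula: SS = z * sigma_d * sqrt(LT)
sqrt(LT) = sqrt(4) = 2.0
SS = 2.58 * 6.2 * 2.0
SS = 32.0 units

32.0 units


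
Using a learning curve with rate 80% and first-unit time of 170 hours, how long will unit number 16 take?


Formula: T_n = T_1 * (learning_rate)^(log2(n)) where learning_rate = rate/100
Doublings = log2(16) = 4
T_n = 170 * 0.8^4
T_n = 170 * 0.4096 = 69.6 hours

69.6 hours


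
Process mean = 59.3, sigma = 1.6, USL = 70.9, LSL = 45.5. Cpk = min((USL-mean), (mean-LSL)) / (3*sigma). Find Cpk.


Cpu = (70.9 - 59.3) / (3 * 1.6) = 2.42
Cpl = (59.3 - 45.5) / (3 * 1.6) = 2.88
Cpk = min(2.42, 2.88) = 2.42

2.42


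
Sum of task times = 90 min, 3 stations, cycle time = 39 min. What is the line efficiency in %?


Formula: Efficiency = Sum of Task Times / (N_stations * CT) * 100
Total station capacity = 3 stations * 39 min = 117 min
Efficiency = 90 / 117 * 100 = 76.9%

76.9%


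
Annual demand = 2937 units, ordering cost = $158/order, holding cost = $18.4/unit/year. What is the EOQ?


Formula: EOQ = sqrt(2 * D * S / H)
Numerator: 2 * 2937 * 158 = 928092
2DS/H = 928092 / 18.4 = 50439.8
EOQ = sqrt(50439.8) = 224.6 units

224.6 units


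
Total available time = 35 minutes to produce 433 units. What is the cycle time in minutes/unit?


Formula: CT = Available Time / Number of Units
CT = 35 min / 433 units
CT = 0.08 min/unit

0.08 min/unit


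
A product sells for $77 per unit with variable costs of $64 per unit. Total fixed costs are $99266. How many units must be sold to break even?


Formula: BEQ = Fixed Costs / (Price - Variable Cost)
Contribution margin = $77 - $64 = $13/unit
BEQ = ceil($99266 / $13/unit) = ceil(7635.85) = 7636 units

7636 units


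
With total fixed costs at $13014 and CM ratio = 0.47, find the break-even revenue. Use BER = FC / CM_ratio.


Formula: BER = Fixed Costs / Contribution Margin Ratio
BER = $13014 / 0.47
BER = $27689.36 (to the nearest cent)

$27689.36


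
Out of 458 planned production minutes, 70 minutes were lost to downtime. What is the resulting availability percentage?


Formula: Availability = (Planned Time - Downtime) / Planned Time * 100
Uptime = 458 - 70 = 388 min
Availability = 388 / 458 * 100 = 84.7%

84.7%


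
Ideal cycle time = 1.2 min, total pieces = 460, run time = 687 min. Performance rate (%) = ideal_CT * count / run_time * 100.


Formula: Performance = (Ideal CT * Total Count) / Run Time * 100
Ideal output time = 1.2 * 460 = 552.0 min
Performance = 552.0 / 687 * 100 = 80.3%

80.3%


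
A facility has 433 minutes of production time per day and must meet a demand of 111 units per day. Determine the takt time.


Formula: Takt Time = Available Production Time / Customer Demand
Takt = 433 min/day / 111 units/day
Takt = 3.9 min/unit

3.9 min/unit


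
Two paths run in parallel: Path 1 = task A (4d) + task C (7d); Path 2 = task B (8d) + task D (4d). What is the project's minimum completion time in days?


Path 1 = 4 + 7 = 11 days
Path 2 = 8 + 4 = 12 days
Duration = max(11, 12) = 12 days

12 days


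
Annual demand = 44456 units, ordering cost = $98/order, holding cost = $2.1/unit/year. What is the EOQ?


Formula: EOQ = sqrt(2 * D * S / H)
Numerator: 2 * 44456 * 98 = 8713376
2DS/H = 8713376 / 2.1 = 4149226.7
EOQ = sqrt(4149226.7) = 2037.0 units

2037.0 units


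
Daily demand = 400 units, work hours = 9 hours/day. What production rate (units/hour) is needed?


Formula: Production Rate = Daily Demand / Available Hours
Rate = 400 units/day / 9 hours/day
Rate = 44.4 units/hour

44.4 units/hour


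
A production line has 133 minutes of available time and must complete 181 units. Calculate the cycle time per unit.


Formula: CT = Available Time / Number of Units
CT = 133 min / 181 units
CT = 0.73 min/unit

0.73 min/unit


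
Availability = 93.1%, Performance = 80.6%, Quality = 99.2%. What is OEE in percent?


Formula: OEE = Availability * Performance * Quality / 10000
A * P = 93.1% * 80.6% / 100 = 75.04%
OEE = 75.04% * 99.2% / 100 = 74.4%

74.4%


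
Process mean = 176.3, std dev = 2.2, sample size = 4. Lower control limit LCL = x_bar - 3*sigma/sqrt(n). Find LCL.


LCL = 176.3 - 3 * 2.2 / sqrt(4)

173.0


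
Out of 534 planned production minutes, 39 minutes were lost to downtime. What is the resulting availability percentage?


Formula: Availability = (Planned Time - Downtime) / Planned Time * 100
Uptime = 534 - 39 = 495 min
Availability = 495 / 534 * 100 = 92.7%

92.7%


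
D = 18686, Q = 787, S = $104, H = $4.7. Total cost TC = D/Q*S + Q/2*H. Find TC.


TC = 18686/787 * 104 + 787/2 * 4.7

$4318.76


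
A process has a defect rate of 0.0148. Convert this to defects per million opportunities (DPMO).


DPMO = defect_rate * 1000000 = 0.0148 * 1000000

14800


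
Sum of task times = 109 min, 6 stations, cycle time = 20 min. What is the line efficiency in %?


Formula: Efficiency = Sum of Task Times / (N_stations * CT) * 100
Total station capacity = 6 stations * 20 min = 120 min
Efficiency = 109 / 120 * 100 = 90.8%

90.8%


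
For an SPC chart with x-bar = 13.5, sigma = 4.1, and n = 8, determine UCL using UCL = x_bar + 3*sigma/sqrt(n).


UCL = 13.5 + 3 * 4.1 / sqrt(8)

17.85


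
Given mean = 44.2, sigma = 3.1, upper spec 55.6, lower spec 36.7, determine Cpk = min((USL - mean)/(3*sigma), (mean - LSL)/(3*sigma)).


Cpu = (55.6 - 44.2) / (3 * 3.1) = 1.23
Cpl = (44.2 - 36.7) / (3 * 3.1) = 0.81
Cpk = min(1.23, 0.81) = 0.81

0.81


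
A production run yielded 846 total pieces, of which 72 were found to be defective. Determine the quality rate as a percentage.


Formula: Quality Rate = Good Pieces / Total Pieces * 100
Good pieces = 846 - 72 = 774
QR = 774 / 846 * 100 = 91.5%

91.5%


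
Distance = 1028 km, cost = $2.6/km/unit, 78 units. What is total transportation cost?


TC = dist * cost * units = 1028 * 2.6 * 78 = $208478.40

$208478.40


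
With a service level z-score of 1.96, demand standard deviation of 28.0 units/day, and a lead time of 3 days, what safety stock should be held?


Formula: SS = z * sigma_d * sqrt(LT)
sqrt(LT) = sqrt(3) = 1.7321
SS = 1.96 * 28.0 * 1.7321
SS = 95.1 units

95.1 units


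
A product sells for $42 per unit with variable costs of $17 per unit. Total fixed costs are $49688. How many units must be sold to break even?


Formula: BEQ = Fixed Costs / (Price - Variable Cost)
Contribution margin = $42 - $17 = $25/unit
BEQ = ceil($49688 / $25/unit) = ceil(1987.52) = 1988 units

1988 units


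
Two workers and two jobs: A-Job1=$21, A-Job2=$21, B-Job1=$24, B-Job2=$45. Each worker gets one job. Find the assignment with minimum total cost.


Option 1: A->1 + B->2 = $21 + $45 = $66
Option 2: A->2 + B->1 = $21 + $24 = $45
Min cost = min($66, $45) = $45

$45


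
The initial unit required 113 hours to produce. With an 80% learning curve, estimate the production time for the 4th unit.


Formula: T_n = T_1 * (learning_rate)^(log2(n)) where learning_rate = rate/100
Doublings = log2(4) = 2
T_n = 113 * 0.8^2
T_n = 113 * 0.64 = 72.3 hours

72.3 hours


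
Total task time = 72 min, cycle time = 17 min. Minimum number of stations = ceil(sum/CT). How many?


Formula: N_min = ceil(Sum of Task Times / Cycle Time)
N_min = ceil(72 min / 17 min) = ceil(4.2353)
N_min = 5 stations

5


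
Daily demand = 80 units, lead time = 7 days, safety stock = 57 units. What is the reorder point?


Formula: ROP = (Daily Demand * Lead Time) + Safety Stock
Demand during lead time = 80 * 7 = 560 units
ROP = 560 + 57 = 617 units

617 units


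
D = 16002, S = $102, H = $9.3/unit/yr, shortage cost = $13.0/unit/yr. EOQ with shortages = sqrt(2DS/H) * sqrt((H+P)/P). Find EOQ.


Formula: EOQ* = sqrt(2DS/H) * sqrt((H+P)/P)
Base EOQ = sqrt(2*16002*102/9.3) = 592.46 units
Correction = sqrt((9.3+13.0)/13.0) = 1.30973
EOQ* = 592.46 * 1.30973 = 776.0 units

776.0 units


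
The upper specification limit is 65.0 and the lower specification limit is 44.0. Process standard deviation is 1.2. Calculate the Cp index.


Cp = (65.0 - 44.0) / (6 * 1.2)

2.92


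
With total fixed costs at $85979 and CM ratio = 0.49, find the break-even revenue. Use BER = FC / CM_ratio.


Formula: BER = Fixed Costs / Contribution Margin Ratio
BER = $85979 / 0.49
BER = $175467.35 (to the nearest cent)

$175467.35


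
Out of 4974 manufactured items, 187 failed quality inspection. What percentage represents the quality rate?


Formula: Quality Rate = Good Pieces / Total Pieces * 100
Good pieces = 4974 - 187 = 4787
QR = 4787 / 4974 * 100 = 96.2%

96.2%


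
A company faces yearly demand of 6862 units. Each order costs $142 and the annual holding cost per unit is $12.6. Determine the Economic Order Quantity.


Formula: EOQ = sqrt(2 * D * S / H)
Numerator: 2 * 6862 * 142 = 1948808
2DS/H = 1948808 / 12.6 = 154667.3
EOQ = sqrt(154667.3) = 393.3 units

393.3 units


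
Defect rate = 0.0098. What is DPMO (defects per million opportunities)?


DPMO = defect_rate * 1000000 = 0.0098 * 1000000

9800


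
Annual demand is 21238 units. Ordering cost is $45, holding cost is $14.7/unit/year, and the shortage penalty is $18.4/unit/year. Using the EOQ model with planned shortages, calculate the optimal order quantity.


Formula: EOQ* = sqrt(2DS/H) * sqrt((H+P)/P)
Base EOQ = sqrt(2*21238*45/14.7) = 360.59 units
Correction = sqrt((14.7+18.4)/18.4) = 1.34124
EOQ* = 360.59 * 1.34124 = 483.6 units

483.6 units


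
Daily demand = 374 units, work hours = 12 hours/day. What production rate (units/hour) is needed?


Formula: Production Rate = Daily Demand / Available Hours
Rate = 374 units/day / 12 hours/day
Rate = 31.2 units/hour

31.2 units/hour


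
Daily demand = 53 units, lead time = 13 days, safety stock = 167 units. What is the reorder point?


Formula: ROP = (Daily Demand * Lead Time) + Safety Stock
Demand during lead time = 53 * 13 = 689 units
ROP = 689 + 167 = 856 units

856 units


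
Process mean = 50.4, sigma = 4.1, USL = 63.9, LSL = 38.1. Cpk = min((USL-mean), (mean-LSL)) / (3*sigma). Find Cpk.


Cpu = (63.9 - 50.4) / (3 * 4.1) = 1.1
Cpl = (50.4 - 38.1) / (3 * 4.1) = 1.0
Cpk = min(1.1, 1.0) = 1.0

1.0


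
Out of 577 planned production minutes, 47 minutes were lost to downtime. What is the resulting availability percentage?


Formula: Availability = (Planned Time - Downtime) / Planned Time * 100
Uptime = 577 - 47 = 530 min
Availability = 530 / 577 * 100 = 91.9%

91.9%


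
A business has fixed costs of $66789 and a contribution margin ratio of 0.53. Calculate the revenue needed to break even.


Formula: BER = Fixed Costs / Contribution Margin Ratio
BER = $66789 / 0.53
BER = $126016.98 (to the nearest cent)

$126016.98


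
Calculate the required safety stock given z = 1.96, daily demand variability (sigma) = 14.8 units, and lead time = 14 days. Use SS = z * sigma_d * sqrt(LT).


Formula: SS = z * sigma_d * sqrt(LT)
sqrt(LT) = sqrt(14) = 3.7417
SS = 1.96 * 14.8 * 3.7417
SS = 108.5 units

108.5 units


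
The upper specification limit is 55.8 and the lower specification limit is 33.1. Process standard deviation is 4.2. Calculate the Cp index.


Cp = (55.8 - 33.1) / (6 * 4.2)

0.9


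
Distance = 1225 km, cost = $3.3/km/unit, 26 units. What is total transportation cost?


TC = dist * cost * units = 1225 * 3.3 * 26 = $105105.00

$105105.00


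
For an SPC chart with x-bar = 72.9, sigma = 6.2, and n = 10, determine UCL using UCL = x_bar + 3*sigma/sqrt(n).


UCL = 72.9 + 3 * 6.2 / sqrt(10)

78.78


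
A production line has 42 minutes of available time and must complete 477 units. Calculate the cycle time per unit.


Formula: CT = Available Time / Number of Units
CT = 42 min / 477 units
CT = 0.09 min/unit

0.09 min/unit


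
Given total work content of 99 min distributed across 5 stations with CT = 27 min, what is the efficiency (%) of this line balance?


Formula: Efficiency = Sum of Task Times / (N_stations * CT) * 100
Total station capacity = 5 stations * 27 min = 135 min
Efficiency = 99 / 135 * 100 = 73.3%

73.3%


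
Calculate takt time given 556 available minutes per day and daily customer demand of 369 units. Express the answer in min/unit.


Formula: Takt Time = Available Production Time / Customer Demand
Takt = 556 min/day / 369 units/day
Takt = 1.51 min/unit

1.51 min/unit


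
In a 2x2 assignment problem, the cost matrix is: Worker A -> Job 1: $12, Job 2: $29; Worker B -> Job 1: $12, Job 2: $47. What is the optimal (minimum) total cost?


Option 1: A->1 + B->2 = $12 + $47 = $59
Option 2: A->2 + B->1 = $29 + $12 = $41
Min cost = min($59, $41) = $41

$41
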